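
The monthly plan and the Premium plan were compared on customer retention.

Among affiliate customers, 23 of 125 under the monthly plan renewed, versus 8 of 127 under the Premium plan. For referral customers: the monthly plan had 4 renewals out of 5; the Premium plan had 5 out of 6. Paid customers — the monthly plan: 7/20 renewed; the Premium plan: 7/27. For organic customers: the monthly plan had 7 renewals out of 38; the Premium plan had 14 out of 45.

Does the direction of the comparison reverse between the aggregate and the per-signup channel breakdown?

Affiliate: the monthly plan 23/125 = 18.4%, the Premium plan 8/127 = 6.3% → the monthly plan
Referral: the monthly plan 4/5 = 80.0%, the Premium plan 5/6 = 83.3% → the Premium plan
Paid: the monthly plan 7/20 = 35.0%, the Premium plan 7/27 = 25.9% → the monthly plan
Organic: the monthly plan 7/38 = 18.4%, the Premium plan 14/45 = 31.1% → the Premium plan
Overall: the monthly plan 41/188 = 21.8%, the Premium plan 34/205 = 16.6% → the monthly plan
Neither sweeps: the monthly plan wins 2 of 4 groups, the Premium plan wins 2. The monthly plan wins overall but not every group — no Simpson reversal.

No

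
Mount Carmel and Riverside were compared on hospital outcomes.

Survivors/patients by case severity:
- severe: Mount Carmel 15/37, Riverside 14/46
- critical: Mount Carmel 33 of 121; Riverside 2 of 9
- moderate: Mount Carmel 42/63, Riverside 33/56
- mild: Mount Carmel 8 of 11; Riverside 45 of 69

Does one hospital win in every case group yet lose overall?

Yes

Severe: Mount Carmel 15/37 = 40.5%, Riverside 14/46 = 30.4% → Mount Carmel
Critical: Mount Carmel 33/121 = 27.3%, Riverside 2/9 = 22.2% → Mount Carmel
Moderate: Mount Carmel 42/63 = 66.7%, Riverside 33/56 = 58.9% → Mount Carmel
Mild: Mount Carmel 8/11 = 72.7%, Riverside 45/69 = 65.2% → Mount Carmel
Overall: Mount Carmel 98/232 = 42.2%, Riverside 94/180 = 52.2% → Riverside
Mount Carmel wins each case group but Riverside wins overall — the comparison reverses. Mount Carmel's patients skew toward critical, which has a lower base rate.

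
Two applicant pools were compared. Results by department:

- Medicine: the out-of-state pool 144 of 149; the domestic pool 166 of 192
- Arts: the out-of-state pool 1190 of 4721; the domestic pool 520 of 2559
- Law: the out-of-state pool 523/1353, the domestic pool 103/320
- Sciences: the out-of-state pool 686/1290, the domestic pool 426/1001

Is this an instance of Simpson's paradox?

Medicine: the out-of-state pool 144/149 = 96.6%, the domestic pool 166/192 = 86.5% → the out-of-state pool
Arts: the out-of-state pool 1190/4721 = 25.2%, the domestic pool 520/2559 = 20.3% → the out-of-state pool
Law: the out-of-state pool 523/1353 = 38.7%, the domestic pool 103/320 = 32.2% → the out-of-state pool
Sciences: the out-of-state pool 686/1290 = 53.2%, the domestic pool 426/1001 = 42.6% → the out-of-state pool
Overall: the out-of-state pool 2543/7513 = 33.8%, the domestic pool 1215/4072 = 29.8% → the out-of-state pool
The out-of-state pool wins overall and in every department group — no reversal.

No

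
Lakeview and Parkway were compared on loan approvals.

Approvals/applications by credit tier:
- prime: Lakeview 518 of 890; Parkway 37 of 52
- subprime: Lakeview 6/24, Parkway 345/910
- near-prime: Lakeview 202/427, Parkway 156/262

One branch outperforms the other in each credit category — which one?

Prime: Lakeview 518/890 = 58.2%, Parkway 37/52 = 71.2% → Parkway
Subprime: Lakeview 6/24 = 25.0%, Parkway 345/910 = 37.9% → Parkway
Near-prime: Lakeview 202/427 = 47.3%, Parkway 156/262 = 59.5% → Parkway
Parkway has the higher rate in all 3 groups.

Parkway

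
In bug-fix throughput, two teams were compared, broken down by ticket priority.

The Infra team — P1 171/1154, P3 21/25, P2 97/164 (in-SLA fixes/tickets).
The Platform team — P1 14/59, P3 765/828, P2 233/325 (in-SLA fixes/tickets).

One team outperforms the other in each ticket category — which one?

P1: the Infra team 171/1154 = 14.8%, the Platform team 14/59 = 23.7% → the Platform team
P3: the Infra team 21/25 = 84.0%, the Platform team 765/828 = 92.4% → the Platform team
P2: the Infra team 97/164 = 59.1%, the Platform team 233/325 = 71.7% → the Platform team
The Platform team has the higher rate in all 3 groups.

the Platform team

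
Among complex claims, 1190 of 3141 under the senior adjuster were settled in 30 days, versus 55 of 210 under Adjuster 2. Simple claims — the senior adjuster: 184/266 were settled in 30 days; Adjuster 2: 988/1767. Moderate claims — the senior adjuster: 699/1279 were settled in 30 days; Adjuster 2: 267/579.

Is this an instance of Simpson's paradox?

Complex: the senior adjuster 1190/3141 = 37.9%, Adjuster 2 55/210 = 26.2% → the senior adjuster
Simple: the senior adjuster 184/266 = 69.2%, Adjuster 2 988/1767 = 55.9% → the senior adjuster
Moderate: the senior adjuster 699/1279 = 54.7%, Adjuster 2 267/579 = 46.1% → the senior adjuster
Overall: the senior adjuster 2073/4686 = 44.2%, Adjuster 2 1310/2556 = 51.3% → Adjuster 2
The senior adjuster wins each claim group but Adjuster 2 wins overall — the comparison reverses. The senior adjuster's claims skew toward complex, which has a lower base rate.

Yes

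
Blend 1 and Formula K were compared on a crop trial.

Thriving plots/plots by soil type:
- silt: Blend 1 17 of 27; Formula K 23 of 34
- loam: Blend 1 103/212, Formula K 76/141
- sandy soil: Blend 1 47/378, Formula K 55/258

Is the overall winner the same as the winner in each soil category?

Yes

Silt: Blend 1 17/27 = 63.0%, Formula K 23/34 = 67.6% → Formula K
Loam: Blend 1 103/212 = 48.6%, Formula K 76/141 = 53.9% → Formula K
Sandy soil: Blend 1 47/378 = 12.4%, Formula K 55/258 = 21.3% → Formula K
Overall: Blend 1 167/617 = 27.1%, Formula K 154/433 = 35.6% → Formula K
Formula K wins overall and in every soil group — no reversal.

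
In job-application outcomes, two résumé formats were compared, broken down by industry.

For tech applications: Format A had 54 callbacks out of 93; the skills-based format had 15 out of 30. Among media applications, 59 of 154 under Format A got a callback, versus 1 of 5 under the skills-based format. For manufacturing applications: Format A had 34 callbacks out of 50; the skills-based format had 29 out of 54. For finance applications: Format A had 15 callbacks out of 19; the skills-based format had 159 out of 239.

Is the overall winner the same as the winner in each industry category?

No

Tech: Format A 54/93 = 58.1%, the skills-based format 15/30 = 50.0% → Format A
Media: Format A 59/154 = 38.3%, the skills-based format 1/5 = 20.0% → Format A
Manufacturing: Format A 34/50 = 68.0%, the skills-based format 29/54 = 53.7% → Format A
Finance: Format A 15/19 = 78.9%, the skills-based format 159/239 = 66.5% → Format A
Overall: Format A 162/316 = 51.3%, the skills-based format 204/328 = 62.2% → the skills-based format
Format A wins each industry group but the skills-based format wins overall — the comparison reverses. Format A's applications skew toward media, which has a lower base rate.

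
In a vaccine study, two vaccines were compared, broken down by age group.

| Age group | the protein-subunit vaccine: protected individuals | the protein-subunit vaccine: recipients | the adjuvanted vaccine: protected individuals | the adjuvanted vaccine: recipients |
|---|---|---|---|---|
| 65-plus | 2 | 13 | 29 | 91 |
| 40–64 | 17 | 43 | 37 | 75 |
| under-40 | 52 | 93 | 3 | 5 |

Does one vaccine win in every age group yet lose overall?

65-plus: the protein-subunit vaccine 2/13 = 15.4%, the adjuvanted vaccine 29/91 = 31.9% → the adjuvanted vaccine
40–64: the protein-subunit vaccine 17/43 = 39.5%, the adjuvanted vaccine 37/75 = 49.3% → the adjuvanted vaccine
Under-40: the protein-subunit vaccine 52/93 = 55.9%, the adjuvanted vaccine 3/5 = 60.0% → the adjuvanted vaccine
Overall: the protein-subunit vaccine 71/149 = 47.7%, the adjuvanted vaccine 69/171 = 40.4% → the protein-subunit vaccine
The adjuvanted vaccine wins each age group but the protein-subunit vaccine wins overall — the comparison reverses. The adjuvanted vaccine's recipients skew toward 65-plus, which has a lower base rate.

Yes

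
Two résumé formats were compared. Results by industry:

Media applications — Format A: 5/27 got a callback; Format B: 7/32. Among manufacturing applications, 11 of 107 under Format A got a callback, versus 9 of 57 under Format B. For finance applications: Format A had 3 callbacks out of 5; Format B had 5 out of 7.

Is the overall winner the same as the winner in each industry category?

Media: Format A 5/27 = 18.5%, Format B 7/32 = 21.9% → Format B
Manufacturing: Format A 11/107 = 10.3%, Format B 9/57 = 15.8% → Format B
Finance: Format A 3/5 = 60.0%, Format B 5/7 = 71.4% → Format B
Overall: Format A 19/139 = 13.7%, Format B 21/96 = 21.9% → Format B
Format B wins overall and in every industry group — no reversal.

Yes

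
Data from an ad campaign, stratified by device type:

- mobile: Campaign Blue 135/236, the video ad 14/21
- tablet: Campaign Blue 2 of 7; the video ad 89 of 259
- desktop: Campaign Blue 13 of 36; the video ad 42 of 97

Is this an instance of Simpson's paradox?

Mobile: Campaign Blue 135/236 = 57.2%, the video ad 14/21 = 66.7% → the video ad
Tablet: Campaign Blue 2/7 = 28.6%, the video ad 89/259 = 34.4% → the video ad
Desktop: Campaign Blue 13/36 = 36.1%, the video ad 42/97 = 43.3% → the video ad
Overall: Campaign Blue 150/279 = 53.8%, the video ad 145/377 = 38.5% → Campaign Blue
The video ad wins each device group but Campaign Blue wins overall — the comparison reverses. The video ad's impressions skew toward tablet, which has a lower base rate.

Yes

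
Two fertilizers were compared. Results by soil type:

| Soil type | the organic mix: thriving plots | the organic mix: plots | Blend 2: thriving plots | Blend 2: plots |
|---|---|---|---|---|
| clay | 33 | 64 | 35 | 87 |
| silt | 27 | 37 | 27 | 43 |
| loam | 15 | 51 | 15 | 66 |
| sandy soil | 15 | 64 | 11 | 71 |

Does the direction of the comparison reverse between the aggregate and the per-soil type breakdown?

No

Clay: the organic mix 33/64 = 51.6%, Blend 2 35/87 = 40.2% → the organic mix
Silt: the organic mix 27/37 = 73.0%, Blend 2 27/43 = 62.8% → the organic mix
Loam: the organic mix 15/51 = 29.4%, Blend 2 15/66 = 22.7% → the organic mix
Sandy soil: the organic mix 15/64 = 23.4%, Blend 2 11/71 = 15.5% → the organic mix
Overall: the organic mix 90/216 = 41.7%, Blend 2 88/267 = 33.0% → the organic mix
The organic mix wins overall and in every soil group — no reversal.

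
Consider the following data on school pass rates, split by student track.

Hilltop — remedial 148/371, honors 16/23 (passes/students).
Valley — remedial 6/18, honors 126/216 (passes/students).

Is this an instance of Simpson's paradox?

Remedial: Hilltop 148/371 = 39.9%, Valley 6/18 = 33.3% → Hilltop
Honors: Hilltop 16/23 = 69.6%, Valley 126/216 = 58.3% → Hilltop
Overall: Hilltop 164/394 = 41.6%, Valley 132/234 = 56.4% → Valley
Hilltop wins each student group but Valley wins overall — the comparison reverses. Hilltop's students skew toward remedial, which has a lower base rate.

Yes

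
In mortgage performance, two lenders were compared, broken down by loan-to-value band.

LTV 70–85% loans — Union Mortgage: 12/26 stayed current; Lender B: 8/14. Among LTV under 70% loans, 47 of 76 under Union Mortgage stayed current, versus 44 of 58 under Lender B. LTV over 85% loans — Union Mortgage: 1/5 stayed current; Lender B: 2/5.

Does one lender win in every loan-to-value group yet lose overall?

No

LTV 70–85%: Union Mortgage 12/26 = 46.2%, Lender B 8/14 = 57.1% → Lender B
LTV under 70%: Union Mortgage 47/76 = 61.8%, Lender B 44/58 = 75.9% → Lender B
LTV over 85%: Union Mortgage 1/5 = 20.0%, Lender B 2/5 = 40.0% → Lender B
Overall: Union Mortgage 60/107 = 56.1%, Lender B 54/77 = 70.1% → Lender B
Lender B wins overall and in every loan-to-value group — no reversal.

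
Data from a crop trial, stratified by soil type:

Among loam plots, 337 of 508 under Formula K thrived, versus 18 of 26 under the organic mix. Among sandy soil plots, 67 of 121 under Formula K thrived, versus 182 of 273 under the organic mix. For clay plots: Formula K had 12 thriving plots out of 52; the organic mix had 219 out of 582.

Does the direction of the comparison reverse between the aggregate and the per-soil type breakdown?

Yes

Loam: Formula K 337/508 = 66.3%, the organic mix 18/26 = 69.2% → the organic mix
Sandy soil: Formula K 67/121 = 55.4%, the organic mix 182/273 = 66.7% → the organic mix
Clay: Formula K 12/52 = 23.1%, the organic mix 219/582 = 37.6% → the organic mix
Overall: Formula K 416/681 = 61.1%, the organic mix 419/881 = 47.6% → Formula K
The organic mix wins each soil group but Formula K wins overall — the comparison reverses. The organic mix's plots skew toward clay, which has a lower base rate.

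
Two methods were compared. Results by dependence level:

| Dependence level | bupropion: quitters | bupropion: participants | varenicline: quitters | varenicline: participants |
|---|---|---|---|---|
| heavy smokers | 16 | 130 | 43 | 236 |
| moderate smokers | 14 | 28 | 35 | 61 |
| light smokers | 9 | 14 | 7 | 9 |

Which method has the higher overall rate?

varenicline

Heavy smokers: bupropion 16/130 = 12.3%, varenicline 43/236 = 18.2% → varenicline
Moderate smokers: bupropion 14/28 = 50.0%, varenicline 35/61 = 57.4% → varenicline
Light smokers: bupropion 9/14 = 64.3%, varenicline 7/9 = 77.8% → varenicline
Overall: bupropion 39/172 = 22.7%, varenicline 85/306 = 27.8% → varenicline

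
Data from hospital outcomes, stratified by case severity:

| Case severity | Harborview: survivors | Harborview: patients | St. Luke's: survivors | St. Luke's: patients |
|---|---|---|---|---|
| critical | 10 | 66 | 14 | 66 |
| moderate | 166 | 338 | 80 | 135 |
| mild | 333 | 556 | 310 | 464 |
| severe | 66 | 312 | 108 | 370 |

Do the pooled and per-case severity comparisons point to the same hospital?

Critical: Harborview 10/66 = 15.2%, St. Luke's 14/66 = 21.2% → St. Luke's
Moderate: Harborview 166/338 = 49.1%, St. Luke's 80/135 = 59.3% → St. Luke's
Mild: Harborview 333/556 = 59.9%, St. Luke's 310/464 = 66.8% → St. Luke's
Severe: Harborview 66/312 = 21.2%, St. Luke's 108/370 = 29.2% → St. Luke's
Overall: Harborview 575/1272 = 45.2%, St. Luke's 512/1035 = 49.5% → St. Luke's
St. Luke's wins overall and in every case group — no reversal.

Yes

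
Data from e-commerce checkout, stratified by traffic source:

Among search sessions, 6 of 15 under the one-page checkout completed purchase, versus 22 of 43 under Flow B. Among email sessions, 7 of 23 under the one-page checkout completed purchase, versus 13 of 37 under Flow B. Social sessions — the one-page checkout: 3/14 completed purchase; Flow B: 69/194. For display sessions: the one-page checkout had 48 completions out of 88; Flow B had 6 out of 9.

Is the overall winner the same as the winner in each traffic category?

No

Search: the one-page checkout 6/15 = 40.0%, Flow B 22/43 = 51.2% → Flow B
Email: the one-page checkout 7/23 = 30.4%, Flow B 13/37 = 35.1% → Flow B
Social: the one-page checkout 3/14 = 21.4%, Flow B 69/194 = 35.6% → Flow B
Display: the one-page checkout 48/88 = 54.5%, Flow B 6/9 = 66.7% → Flow B
Overall: the one-page checkout 64/140 = 45.7%, Flow B 110/283 = 38.9% → the one-page checkout
Flow B wins each traffic group but the one-page checkout wins overall — the comparison reverses. Flow B's sessions skew toward social, which has a lower base rate.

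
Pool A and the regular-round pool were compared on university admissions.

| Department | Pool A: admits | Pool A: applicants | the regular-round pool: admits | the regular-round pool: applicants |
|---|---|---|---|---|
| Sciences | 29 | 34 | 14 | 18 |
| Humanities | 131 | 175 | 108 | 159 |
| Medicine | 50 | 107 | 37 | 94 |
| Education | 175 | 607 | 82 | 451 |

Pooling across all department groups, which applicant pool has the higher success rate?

Pool A

Sciences: Pool A 29/34 = 85.3%, the regular-round pool 14/18 = 77.8% → Pool A
Humanities: Pool A 131/175 = 74.9%, the regular-round pool 108/159 = 67.9% → Pool A
Medicine: Pool A 50/107 = 46.7%, the regular-round pool 37/94 = 39.4% → Pool A
Education: Pool A 175/607 = 28.8%, the regular-round pool 82/451 = 18.2% → Pool A
Overall: Pool A 385/923 = 41.7%, the regular-round pool 241/722 = 33.4% → Pool A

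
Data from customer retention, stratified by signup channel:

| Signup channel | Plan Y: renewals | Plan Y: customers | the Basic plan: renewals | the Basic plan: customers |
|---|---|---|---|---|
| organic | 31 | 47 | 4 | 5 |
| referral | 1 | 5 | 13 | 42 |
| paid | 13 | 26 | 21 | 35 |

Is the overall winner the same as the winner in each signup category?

No

Organic: Plan Y 31/47 = 66.0%, the Basic plan 4/5 = 80.0% → the Basic plan
Referral: Plan Y 1/5 = 20.0%, the Basic plan 13/42 = 31.0% → the Basic plan
Paid: Plan Y 13/26 = 50.0%, the Basic plan 21/35 = 60.0% → the Basic plan
Overall: Plan Y 45/78 = 57.7%, the Basic plan 38/82 = 46.3% → Plan Y
The Basic plan wins each signup group but Plan Y wins overall — the comparison reverses. The Basic plan's customers skew toward referral, which has a lower base rate.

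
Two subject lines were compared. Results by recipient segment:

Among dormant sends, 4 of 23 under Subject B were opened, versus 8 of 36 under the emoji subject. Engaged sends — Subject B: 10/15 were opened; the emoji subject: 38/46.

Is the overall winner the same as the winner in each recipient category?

Dormant: Subject B 4/23 = 17.4%, the emoji subject 8/36 = 22.2% → the emoji subject
Engaged: Subject B 10/15 = 66.7%, the emoji subject 38/46 = 82.6% → the emoji subject
Overall: Subject B 14/38 = 36.8%, the emoji subject 46/82 = 56.1% → the emoji subject
The emoji subject wins overall and in every recipient group — no reversal.

Yes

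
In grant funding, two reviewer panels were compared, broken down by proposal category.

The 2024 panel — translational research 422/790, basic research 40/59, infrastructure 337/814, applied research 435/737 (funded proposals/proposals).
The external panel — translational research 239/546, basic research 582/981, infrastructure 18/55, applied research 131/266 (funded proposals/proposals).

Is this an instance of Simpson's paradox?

Translational research: the 2024 panel 422/790 = 53.4%, the external panel 239/546 = 43.8% → the 2024 panel
Basic research: the 2024 panel 40/59 = 67.8%, the external panel 582/981 = 59.3% → the 2024 panel
Infrastructure: the 2024 panel 337/814 = 41.4%, the external panel 18/55 = 32.7% → the 2024 panel
Applied research: the 2024 panel 435/737 = 59.0%, the external panel 131/266 = 49.2% → the 2024 panel
Overall: the 2024 panel 1234/2400 = 51.4%, the external panel 970/1848 = 52.5% → the external panel
The 2024 panel wins each proposal group but the external panel wins overall — the comparison reverses. The 2024 panel's proposals skew toward infrastructure, which has a lower base rate.

Yes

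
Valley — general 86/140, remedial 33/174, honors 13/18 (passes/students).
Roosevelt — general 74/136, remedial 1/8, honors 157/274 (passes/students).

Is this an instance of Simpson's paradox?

General: Valley 86/140 = 61.4%, Roosevelt 74/136 = 54.4% → Valley
Remedial: Valley 33/174 = 19.0%, Roosevelt 1/8 = 12.5% → Valley
Honors: Valley 13/18 = 72.2%, Roosevelt 157/274 = 57.3% → Valley
Overall: Valley 132/332 = 39.8%, Roosevelt 232/418 = 55.5% → Roosevelt
Valley wins each student group but Roosevelt wins overall — the comparison reverses. Valley's students skew toward remedial, which has a lower base rate.

Yes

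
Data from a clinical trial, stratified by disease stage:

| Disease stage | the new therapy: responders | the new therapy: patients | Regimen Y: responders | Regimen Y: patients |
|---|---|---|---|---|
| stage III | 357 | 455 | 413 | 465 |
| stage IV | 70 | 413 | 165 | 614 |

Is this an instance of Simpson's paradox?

No

Stage III: the new therapy 357/455 = 78.5%, Regimen Y 413/465 = 88.8% → Regimen Y
Stage IV: the new therapy 70/413 = 16.9%, Regimen Y 165/614 = 26.9% → Regimen Y
Overall: the new therapy 427/868 = 49.2%, Regimen Y 578/1079 = 53.6% → Regimen Y
Regimen Y wins overall and in every disease group — no reversal.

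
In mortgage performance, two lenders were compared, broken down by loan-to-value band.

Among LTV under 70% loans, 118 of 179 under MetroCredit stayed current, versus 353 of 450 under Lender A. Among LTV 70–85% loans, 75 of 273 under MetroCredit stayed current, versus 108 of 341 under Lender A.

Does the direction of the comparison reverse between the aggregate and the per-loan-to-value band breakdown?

LTV under 70%: MetroCredit 118/179 = 65.9%, Lender A 353/450 = 78.4% → Lender A
LTV 70–85%: MetroCredit 75/273 = 27.5%, Lender A 108/341 = 31.7% → Lender A
Overall: MetroCredit 193/452 = 42.7%, Lender A 461/791 = 58.3% → Lender A
Lender A wins overall and in every loan-to-value group — no reversal.

No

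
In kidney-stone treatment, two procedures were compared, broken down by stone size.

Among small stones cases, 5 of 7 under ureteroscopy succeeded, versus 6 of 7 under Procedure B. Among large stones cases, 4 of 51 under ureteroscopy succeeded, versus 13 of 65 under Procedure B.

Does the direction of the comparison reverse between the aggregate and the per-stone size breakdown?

Small stones: ureteroscopy 5/7 = 71.4%, Procedure B 6/7 = 85.7% → Procedure B
Large stones: ureteroscopy 4/51 = 7.8%, Procedure B 13/65 = 20.0% → Procedure B
Overall: ureteroscopy 9/58 = 15.5%, Procedure B 19/72 = 26.4% → Procedure B
Procedure B wins overall and in every stone group — no reversal.

No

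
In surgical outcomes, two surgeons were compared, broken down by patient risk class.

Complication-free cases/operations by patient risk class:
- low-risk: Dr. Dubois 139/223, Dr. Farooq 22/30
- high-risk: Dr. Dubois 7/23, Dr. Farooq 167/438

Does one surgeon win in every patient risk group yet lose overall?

Low-risk: Dr. Dubois 139/223 = 62.3%, Dr. Farooq 22/30 = 73.3% → Dr. Farooq
High-risk: Dr. Dubois 7/23 = 30.4%, Dr. Farooq 167/438 = 38.1% → Dr. Farooq
Overall: Dr. Dubois 146/246 = 59.3%, Dr. Farooq 189/468 = 40.4% → Dr. Dubois
Dr. Farooq wins each patient risk group but Dr. Dubois wins overall — the comparison reverses. Dr. Farooq's operations skew toward high-risk, which has a lower base rate.

Yes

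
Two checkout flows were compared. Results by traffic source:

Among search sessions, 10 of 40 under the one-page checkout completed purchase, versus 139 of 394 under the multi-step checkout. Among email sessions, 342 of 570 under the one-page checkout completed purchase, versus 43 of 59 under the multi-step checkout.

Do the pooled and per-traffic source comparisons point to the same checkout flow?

No

Search: the one-page checkout 10/40 = 25.0%, the multi-step checkout 139/394 = 35.3% → the multi-step checkout
Email: the one-page checkout 342/570 = 60.0%, the multi-step checkout 43/59 = 72.9% → the multi-step checkout
Overall: the one-page checkout 352/610 = 57.7%, the multi-step checkout 182/453 = 40.2% → the one-page checkout
The multi-step checkout wins each traffic group but the one-page checkout wins overall — the comparison reverses. The multi-step checkout's sessions skew toward search, which has a lower base rate.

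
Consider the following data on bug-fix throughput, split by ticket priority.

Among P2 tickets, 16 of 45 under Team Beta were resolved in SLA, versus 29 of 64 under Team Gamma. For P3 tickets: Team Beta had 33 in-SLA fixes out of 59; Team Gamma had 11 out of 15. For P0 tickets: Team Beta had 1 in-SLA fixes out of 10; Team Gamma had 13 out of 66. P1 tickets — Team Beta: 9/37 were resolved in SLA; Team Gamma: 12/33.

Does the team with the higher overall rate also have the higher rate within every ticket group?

No

P2: Team Beta 16/45 = 35.6%, Team Gamma 29/64 = 45.3% → Team Gamma
P3: Team Beta 33/59 = 55.9%, Team Gamma 11/15 = 73.3% → Team Gamma
P0: Team Beta 1/10 = 10.0%, Team Gamma 13/66 = 19.7% → Team Gamma
P1: Team Beta 9/37 = 24.3%, Team Gamma 12/33 = 36.4% → Team Gamma
Overall: Team Beta 59/151 = 39.1%, Team Gamma 65/178 = 36.5% → Team Beta
Team Gamma wins each ticket group but Team Beta wins overall — the comparison reverses. Team Gamma's tickets skew toward P0, which has a lower base rate.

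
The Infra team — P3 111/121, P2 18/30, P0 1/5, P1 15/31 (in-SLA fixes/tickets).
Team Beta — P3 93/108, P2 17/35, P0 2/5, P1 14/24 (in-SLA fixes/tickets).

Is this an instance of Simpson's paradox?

No

P3: the Infra team 111/121 = 91.7%, Team Beta 93/108 = 86.1% → the Infra team
P2: the Infra team 18/30 = 60.0%, Team Beta 17/35 = 48.6% → the Infra team
P0: the Infra team 1/5 = 20.0%, Team Beta 2/5 = 40.0% → Team Beta
P1: the Infra team 15/31 = 48.4%, Team Beta 14/24 = 58.3% → Team Beta
Overall: the Infra team 145/187 = 77.5%, Team Beta 126/172 = 73.3% → the Infra team
Neither sweeps: the Infra team wins 2 of 4 groups, Team Beta wins 2. The Infra team wins overall but not every group — no Simpson reversal.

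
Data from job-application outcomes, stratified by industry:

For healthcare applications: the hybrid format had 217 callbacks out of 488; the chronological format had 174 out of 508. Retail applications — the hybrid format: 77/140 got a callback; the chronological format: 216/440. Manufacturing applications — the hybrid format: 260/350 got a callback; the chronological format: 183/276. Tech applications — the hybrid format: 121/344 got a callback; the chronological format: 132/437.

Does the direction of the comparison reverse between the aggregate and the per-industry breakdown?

Healthcare: the hybrid format 217/488 = 44.5%, the chronological format 174/508 = 34.3% → the hybrid format
Retail: the hybrid format 77/140 = 55.0%, the chronological format 216/440 = 49.1% → the hybrid format
Manufacturing: the hybrid format 260/350 = 74.3%, the chronological format 183/276 = 66.3% → the hybrid format
Tech: the hybrid format 121/344 = 35.2%, the chronological format 132/437 = 30.2% → the hybrid format
Overall: the hybrid format 675/1322 = 51.1%, the chronological format 705/1661 = 42.4% → the hybrid format
The hybrid format wins overall and in every industry group — no reversal.

No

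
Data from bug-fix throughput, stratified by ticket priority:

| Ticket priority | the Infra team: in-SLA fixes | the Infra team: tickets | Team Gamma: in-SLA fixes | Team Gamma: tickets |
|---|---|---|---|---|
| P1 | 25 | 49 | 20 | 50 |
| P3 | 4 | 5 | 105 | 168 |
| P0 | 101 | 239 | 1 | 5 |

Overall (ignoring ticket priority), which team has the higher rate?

Team Gamma

P1: the Infra team 25/49 = 51.0%, Team Gamma 20/50 = 40.0% → the Infra team
P3: the Infra team 4/5 = 80.0%, Team Gamma 105/168 = 62.5% → the Infra team
P0: the Infra team 101/239 = 42.3%, Team Gamma 1/5 = 20.0% → the Infra team
Overall: the Infra team 130/293 = 44.4%, Team Gamma 126/223 = 56.5% → Team Gamma
(The Infra team wins every ticket group but Team Gamma wins overall — the Infra team's tickets skew toward the low-rate P0 group.)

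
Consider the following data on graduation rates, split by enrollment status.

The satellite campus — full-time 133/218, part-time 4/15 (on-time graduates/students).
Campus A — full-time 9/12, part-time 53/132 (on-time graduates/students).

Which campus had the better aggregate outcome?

the satellite campus

Full-time: the satellite campus 133/218 = 61.0%, Campus A 9/12 = 75.0% → Campus A
Part-time: the satellite campus 4/15 = 26.7%, Campus A 53/132 = 40.2% → Campus A
Overall: the satellite campus 137/233 = 58.8%, Campus A 62/144 = 43.1% → the satellite campus
(Campus A wins every enrollment group but the satellite campus wins overall — Campus A's students skew toward the low-rate part-time group.)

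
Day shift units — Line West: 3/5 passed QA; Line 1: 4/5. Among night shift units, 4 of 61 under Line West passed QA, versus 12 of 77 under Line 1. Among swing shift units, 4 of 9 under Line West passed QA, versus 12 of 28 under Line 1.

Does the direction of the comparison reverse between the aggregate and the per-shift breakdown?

No

Day shift: Line West 3/5 = 60.0%, Line 1 4/5 = 80.0% → Line 1
Night shift: Line West 4/61 = 6.6%, Line 1 12/77 = 15.6% → Line 1
Swing shift: Line West 4/9 = 44.4%, Line 1 12/28 = 42.9% → Line West
Overall: Line West 11/75 = 14.7%, Line 1 28/110 = 25.5% → Line 1
Neither sweeps: Line West wins 1 of 3 groups, Line 1 wins 2. Line 1 wins overall but not every group — no Simpson reversal.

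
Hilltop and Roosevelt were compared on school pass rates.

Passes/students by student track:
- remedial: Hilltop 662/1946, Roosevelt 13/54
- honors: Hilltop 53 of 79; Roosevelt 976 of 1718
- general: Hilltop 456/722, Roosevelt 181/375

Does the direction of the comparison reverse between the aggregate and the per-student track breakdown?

Remedial: Hilltop 662/1946 = 34.0%, Roosevelt 13/54 = 24.1% → Hilltop
Honors: Hilltop 53/79 = 67.1%, Roosevelt 976/1718 = 56.8% → Hilltop
General: Hilltop 456/722 = 63.2%, Roosevelt 181/375 = 48.3% → Hilltop
Overall: Hilltop 1171/2747 = 42.6%, Roosevelt 1170/2147 = 54.5% → Roosevelt
Hilltop wins each student group but Roosevelt wins overall — the comparison reverses. Hilltop's students skew toward remedial, which has a lower base rate.

Yes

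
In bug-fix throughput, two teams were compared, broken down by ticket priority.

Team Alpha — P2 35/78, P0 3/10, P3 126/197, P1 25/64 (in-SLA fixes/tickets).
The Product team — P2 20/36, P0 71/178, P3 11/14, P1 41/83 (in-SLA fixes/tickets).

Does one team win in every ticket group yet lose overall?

Yes

P2: Team Alpha 35/78 = 44.9%, the Product team 20/36 = 55.6% → the Product team
P0: Team Alpha 3/10 = 30.0%, the Product team 71/178 = 39.9% → the Product team
P3: Team Alpha 126/197 = 64.0%, the Product team 11/14 = 78.6% → the Product team
P1: Team Alpha 25/64 = 39.1%, the Product team 41/83 = 49.4% → the Product team
Overall: Team Alpha 189/349 = 54.2%, the Product team 143/311 = 46.0% → Team Alpha
The Product team wins each ticket group but Team Alpha wins overall — the comparison reverses. The Product team's tickets skew toward P0, which has a lower base rate.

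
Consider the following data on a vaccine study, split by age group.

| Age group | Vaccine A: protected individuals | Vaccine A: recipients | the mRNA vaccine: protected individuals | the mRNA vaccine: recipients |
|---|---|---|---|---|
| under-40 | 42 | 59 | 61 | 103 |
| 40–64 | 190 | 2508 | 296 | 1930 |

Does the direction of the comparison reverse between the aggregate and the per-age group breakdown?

No

Under-40: Vaccine A 42/59 = 71.2%, the mRNA vaccine 61/103 = 59.2% → Vaccine A
40–64: Vaccine A 190/2508 = 7.6%, the mRNA vaccine 296/1930 = 15.3% → the mRNA vaccine
Overall: Vaccine A 232/2567 = 9.0%, the mRNA vaccine 357/2033 = 17.6% → the mRNA vaccine
Neither sweeps: Vaccine A wins 1 of 2 groups, the mRNA vaccine wins 1. The mRNA vaccine wins overall but not every group — no Simpson reversal.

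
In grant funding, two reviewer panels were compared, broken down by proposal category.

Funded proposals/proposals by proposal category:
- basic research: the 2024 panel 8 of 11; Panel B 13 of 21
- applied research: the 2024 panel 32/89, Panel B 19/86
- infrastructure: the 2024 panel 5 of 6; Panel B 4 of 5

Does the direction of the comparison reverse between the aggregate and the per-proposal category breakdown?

Basic research: the 2024 panel 8/11 = 72.7%, Panel B 13/21 = 61.9% → the 2024 panel
Applied research: the 2024 panel 32/89 = 36.0%, Panel B 19/86 = 22.1% → the 2024 panel
Infrastructure: the 2024 panel 5/6 = 83.3%, Panel B 4/5 = 80.0% → the 2024 panel
Overall: the 2024 panel 45/106 = 42.5%, Panel B 36/112 = 32.1% → the 2024 panel
The 2024 panel wins overall and in every proposal group — no reversal.

No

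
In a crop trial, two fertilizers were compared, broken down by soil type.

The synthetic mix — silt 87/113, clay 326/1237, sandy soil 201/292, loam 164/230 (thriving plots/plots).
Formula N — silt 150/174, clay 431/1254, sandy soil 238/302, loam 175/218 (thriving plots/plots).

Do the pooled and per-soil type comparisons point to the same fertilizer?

Silt: the synthetic mix 87/113 = 77.0%, Formula N 150/174 = 86.2% → Formula N
Clay: the synthetic mix 326/1237 = 26.4%, Formula N 431/1254 = 34.4% → Formula N
Sandy soil: the synthetic mix 201/292 = 68.8%, Formula N 238/302 = 78.8% → Formula N
Loam: the synthetic mix 164/230 = 71.3%, Formula N 175/218 = 80.3% → Formula N
Overall: the synthetic mix 778/1872 = 41.6%, Formula N 994/1948 = 51.0% → Formula N
Formula N wins overall and in every soil group — no reversal.

Yes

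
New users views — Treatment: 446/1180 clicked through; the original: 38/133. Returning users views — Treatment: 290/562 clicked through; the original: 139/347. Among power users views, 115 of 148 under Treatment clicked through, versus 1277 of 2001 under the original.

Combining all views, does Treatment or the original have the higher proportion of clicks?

New users: Treatment 446/1180 = 37.8%, the original 38/133 = 28.6% → Treatment
Returning users: Treatment 290/562 = 51.6%, the original 139/347 = 40.1% → Treatment
Power users: Treatment 115/148 = 77.7%, the original 1277/2001 = 63.8% → Treatment
Overall: Treatment 851/1890 = 45.0%, the original 1454/2481 = 58.6% → the original
(Treatment wins every user group but the original wins overall — Treatment's views skew toward the low-rate new users group.)

the original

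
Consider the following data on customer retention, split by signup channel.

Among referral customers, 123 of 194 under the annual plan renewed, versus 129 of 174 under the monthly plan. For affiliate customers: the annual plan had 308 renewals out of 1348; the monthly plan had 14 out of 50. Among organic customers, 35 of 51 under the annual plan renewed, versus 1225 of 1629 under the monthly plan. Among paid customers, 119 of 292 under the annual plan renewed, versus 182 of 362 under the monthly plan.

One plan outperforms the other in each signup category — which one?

the monthly plan

Referral: the annual plan 123/194 = 63.4%, the monthly plan 129/174 = 74.1% → the monthly plan
Affiliate: the annual plan 308/1348 = 22.8%, the monthly plan 14/50 = 28.0% → the monthly plan
Organic: the annual plan 35/51 = 68.6%, the monthly plan 1225/1629 = 75.2% → the monthly plan
Paid: the annual plan 119/292 = 40.8%, the monthly plan 182/362 = 50.3% → the monthly plan
The monthly plan has the higher rate in all 4 groups.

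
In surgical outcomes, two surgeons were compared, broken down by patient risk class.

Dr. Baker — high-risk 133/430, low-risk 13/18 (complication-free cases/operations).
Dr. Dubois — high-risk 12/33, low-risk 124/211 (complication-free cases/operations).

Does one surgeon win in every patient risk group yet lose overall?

High-risk: Dr. Baker 133/430 = 30.9%, Dr. Dubois 12/33 = 36.4% → Dr. Dubois
Low-risk: Dr. Baker 13/18 = 72.2%, Dr. Dubois 124/211 = 58.8% → Dr. Baker
Overall: Dr. Baker 146/448 = 32.6%, Dr. Dubois 136/244 = 55.7% → Dr. Dubois
Neither sweeps: Dr. Baker wins 1 of 2 groups, Dr. Dubois wins 1. Dr. Dubois wins overall but not every group — no Simpson reversal.

No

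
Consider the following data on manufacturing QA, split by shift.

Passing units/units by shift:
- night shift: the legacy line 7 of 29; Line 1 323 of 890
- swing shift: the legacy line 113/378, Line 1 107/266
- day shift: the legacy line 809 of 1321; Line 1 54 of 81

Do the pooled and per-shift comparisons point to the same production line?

Night shift: the legacy line 7/29 = 24.1%, Line 1 323/890 = 36.3% → Line 1
Swing shift: the legacy line 113/378 = 29.9%, Line 1 107/266 = 40.2% → Line 1
Day shift: the legacy line 809/1321 = 61.2%, Line 1 54/81 = 66.7% → Line 1
Overall: the legacy line 929/1728 = 53.8%, Line 1 484/1237 = 39.1% → the legacy line
Line 1 wins each shift group but the legacy line wins overall — the comparison reverses. Line 1's units skew toward night shift, which has a lower base rate.

No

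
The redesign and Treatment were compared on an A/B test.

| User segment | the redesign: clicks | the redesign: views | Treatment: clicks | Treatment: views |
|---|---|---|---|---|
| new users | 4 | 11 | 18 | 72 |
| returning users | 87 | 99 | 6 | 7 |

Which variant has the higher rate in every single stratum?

the redesign

New users: the redesign 4/11 = 36.4%, Treatment 18/72 = 25.0% → the redesign
Returning users: the redesign 87/99 = 87.9%, Treatment 6/7 = 85.7% → the redesign
The redesign has the higher rate in both groups.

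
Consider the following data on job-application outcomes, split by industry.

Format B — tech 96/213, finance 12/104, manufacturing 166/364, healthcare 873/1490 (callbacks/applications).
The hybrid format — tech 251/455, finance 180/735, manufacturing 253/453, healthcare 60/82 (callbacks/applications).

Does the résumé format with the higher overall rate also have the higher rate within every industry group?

Tech: Format B 96/213 = 45.1%, the hybrid format 251/455 = 55.2% → the hybrid format
Finance: Format B 12/104 = 11.5%, the hybrid format 180/735 = 24.5% → the hybrid format
Manufacturing: Format B 166/364 = 45.6%, the hybrid format 253/453 = 55.8% → the hybrid format
Healthcare: Format B 873/1490 = 58.6%, the hybrid format 60/82 = 73.2% → the hybrid format
Overall: Format B 1147/2171 = 52.8%, the hybrid format 744/1725 = 43.1% → Format B
The hybrid format wins each industry group but Format B wins overall — the comparison reverses. The hybrid format's applications skew toward finance, which has a lower base rate.

No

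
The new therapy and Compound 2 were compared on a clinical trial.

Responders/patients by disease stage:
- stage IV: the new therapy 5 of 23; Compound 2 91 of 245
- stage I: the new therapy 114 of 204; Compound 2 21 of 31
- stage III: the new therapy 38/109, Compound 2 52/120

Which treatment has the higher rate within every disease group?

Compound 2

Stage IV: the new therapy 5/23 = 21.7%, Compound 2 91/245 = 37.1% → Compound 2
Stage I: the new therapy 114/204 = 55.9%, Compound 2 21/31 = 67.7% → Compound 2
Stage III: the new therapy 38/109 = 34.9%, Compound 2 52/120 = 43.3% → Compound 2
Compound 2 has the higher rate in all 3 groups.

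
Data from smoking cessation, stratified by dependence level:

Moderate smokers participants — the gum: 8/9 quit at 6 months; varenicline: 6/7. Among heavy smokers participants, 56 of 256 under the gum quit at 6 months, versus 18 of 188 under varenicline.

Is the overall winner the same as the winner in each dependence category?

Moderate smokers: the gum 8/9 = 88.9%, varenicline 6/7 = 85.7% → the gum
Heavy smokers: the gum 56/256 = 21.9%, varenicline 18/188 = 9.6% → the gum
Overall: the gum 64/265 = 24.2%, varenicline 24/195 = 12.3% → the gum
The gum wins overall and in every dependence group — no reversal.

Yes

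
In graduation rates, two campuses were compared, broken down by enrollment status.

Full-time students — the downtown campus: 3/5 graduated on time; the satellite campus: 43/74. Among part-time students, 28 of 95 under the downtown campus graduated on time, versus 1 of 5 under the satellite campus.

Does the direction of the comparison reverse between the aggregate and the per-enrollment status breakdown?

Yes

Full-time: the downtown campus 3/5 = 60.0%, the satellite campus 43/74 = 58.1% → the downtown campus
Part-time: the downtown campus 28/95 = 29.5%, the satellite campus 1/5 = 20.0% → the downtown campus
Overall: the downtown campus 31/100 = 31.0%, the satellite campus 44/79 = 55.7% → the satellite campus
The downtown campus wins each enrollment group but the satellite campus wins overall — the comparison reverses. The downtown campus's students skew toward part-time, which has a lower base rate.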